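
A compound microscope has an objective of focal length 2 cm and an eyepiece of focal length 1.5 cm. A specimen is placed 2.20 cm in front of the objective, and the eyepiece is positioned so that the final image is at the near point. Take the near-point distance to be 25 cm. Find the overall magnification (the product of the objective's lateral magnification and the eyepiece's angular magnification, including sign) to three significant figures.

-177

Objective: 1/d_i = 1/f_obj - 1/d_o = 1/2 - 1/2.20 = 0.04545 cm^-1, so d_i = 22.000 cm.
m_obj = -d_i/d_o = -22.000/2.20 = -10.000.
Eyepiece angular magnification (image at near point): M_eye = 1 + D/f_e = 1 + 25/1.5 = 17.667.
Overall M = m_obj x M_eye = (-10.000)(17.667) = -176.67.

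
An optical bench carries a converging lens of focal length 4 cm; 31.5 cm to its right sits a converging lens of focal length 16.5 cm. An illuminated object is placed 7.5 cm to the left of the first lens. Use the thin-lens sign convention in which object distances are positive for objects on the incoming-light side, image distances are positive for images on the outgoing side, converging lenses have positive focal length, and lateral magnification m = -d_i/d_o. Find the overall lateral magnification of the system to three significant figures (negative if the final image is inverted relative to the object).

2.93

Applying the thin-lens equation to the first lens, 1/4 = 1/7.5 + 1/d_i1, which gives d_i1 = 8.571 cm.
Its lateral magnification is m_1 = -d_i1/d_o1 = -(8.571)/7.5 = -1.1429.
Object distance for lens 2: d_o2 = 31.5 - 8.571 = 22.929 cm.
Applying the thin-lens equation again with f_2 = 16.5 cm and d_o2 = 22.929 cm gives d_i2 = 58.850 cm.
m_2 = -(58.850)/(22.929) = -2.5667.
Overall magnification: m = m_1 m_2 = 2.9333.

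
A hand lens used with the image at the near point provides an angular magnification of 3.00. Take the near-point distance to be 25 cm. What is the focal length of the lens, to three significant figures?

12.5 cm

For the image at the near point, M = 1 + D/f.
f = D/(M - 1) = 25/(3.0 - 1) = 12.500 cm.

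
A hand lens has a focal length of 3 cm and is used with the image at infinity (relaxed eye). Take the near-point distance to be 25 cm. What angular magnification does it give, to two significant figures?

M = D/f = 25/3 = 8.333.

8.3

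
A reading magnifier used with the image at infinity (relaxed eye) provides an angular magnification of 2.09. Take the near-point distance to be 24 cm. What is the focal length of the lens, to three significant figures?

For the image at infinity, M = D/f.
f = D/M = 24/2.09 = 11.483 cm.

11.5 cm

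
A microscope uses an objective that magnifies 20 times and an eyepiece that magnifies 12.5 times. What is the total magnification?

250

The overall magnification of a compound microscope is the product of the objective and eyepiece magnifications:
M = M_obj x M_eye = 20 x 12.5 = 250.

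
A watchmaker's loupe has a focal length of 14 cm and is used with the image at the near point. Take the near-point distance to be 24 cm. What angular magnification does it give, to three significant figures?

2.71

M = 1 + D/f = 1 + 24/14 = 2.714.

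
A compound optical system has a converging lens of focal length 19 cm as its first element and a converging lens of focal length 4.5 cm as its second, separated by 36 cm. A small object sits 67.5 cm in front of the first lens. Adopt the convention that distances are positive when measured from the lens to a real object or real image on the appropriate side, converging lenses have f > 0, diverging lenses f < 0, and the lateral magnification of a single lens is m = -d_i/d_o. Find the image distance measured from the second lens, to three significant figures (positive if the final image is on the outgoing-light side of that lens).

8.50 cm

Applying the thin-lens equation to the first lens, 1/19 = 1/67.5 + 1/d_i1, which gives d_i1 = 26.443 cm.
Object distance for lens 2: d_o2 = 36 - 26.443 = 9.557 cm.
Applying the thin-lens equation again with f_2 = 4.5 cm and d_o2 = 9.557 cm gives d_i2 = 8.505 cm.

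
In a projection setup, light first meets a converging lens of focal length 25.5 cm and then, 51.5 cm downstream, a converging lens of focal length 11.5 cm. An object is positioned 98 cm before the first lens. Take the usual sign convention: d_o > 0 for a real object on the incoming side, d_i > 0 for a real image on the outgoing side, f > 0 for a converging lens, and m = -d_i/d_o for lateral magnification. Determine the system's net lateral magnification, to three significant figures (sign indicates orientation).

First lens: d_i1 = 1/(1/25.5 - 1/98) = 34.469 cm.
m_1 = -(34.469)/98 = -0.3517.
That image sits 17.031 cm in front of the second lens, so d_o2 = 17.031 cm.
Second lens: d_i2 = 1/(1/11.5 - 1/(17.031)) = 35.411 cm.
m_2 = -(35.411)/(17.031) = -2.0792.
Total m = m_1 x m_2 = (-0.3517)(-2.0792) = 0.7313.

0.731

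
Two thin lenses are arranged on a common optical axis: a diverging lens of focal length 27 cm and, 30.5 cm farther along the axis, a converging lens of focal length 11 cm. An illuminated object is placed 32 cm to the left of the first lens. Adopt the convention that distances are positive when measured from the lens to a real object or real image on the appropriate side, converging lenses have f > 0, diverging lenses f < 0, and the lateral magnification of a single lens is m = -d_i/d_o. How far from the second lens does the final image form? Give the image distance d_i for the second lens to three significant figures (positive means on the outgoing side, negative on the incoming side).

14.5 cm

First lens: d_i1 = 1/(1/(-27) - 1/32) = -14.644 cm.
With d_i1 < 0 the first image is virtual and lies on the object side; the object distance for lens 2 is d_o2 = 30.5 - (-14.644) = 45.144 cm.
Second lens: d_i2 = 1/(1/11 - 1/(45.144)) = 14.544 cm.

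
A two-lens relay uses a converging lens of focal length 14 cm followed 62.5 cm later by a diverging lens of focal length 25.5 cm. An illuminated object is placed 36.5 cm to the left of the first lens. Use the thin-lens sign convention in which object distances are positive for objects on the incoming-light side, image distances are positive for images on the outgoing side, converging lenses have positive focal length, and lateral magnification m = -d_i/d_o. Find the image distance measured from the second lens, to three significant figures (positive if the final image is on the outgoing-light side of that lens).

Applying the thin-lens equation to the first lens, 1/14 = 1/36.5 + 1/d_i1, which gives d_i1 = 22.711 cm.
That image sits 39.789 cm in front of the second lens, so d_o2 = 39.789 cm.
Applying the thin-lens equation again with f_2 = -25.5 cm and d_o2 = 39.789 cm gives d_i2 = -15.540 cm.

-15.5 cm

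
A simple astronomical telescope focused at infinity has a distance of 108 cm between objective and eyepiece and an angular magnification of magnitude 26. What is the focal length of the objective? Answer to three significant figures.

In normal adjustment the tube length equals f_obj + f_eye and |M| = f_obj/f_eye.
So f_obj = 26 f_eye and 26 f_eye + f_eye = 108 cm, giving f_eye = 108/27 = 4.000 cm and f_obj = 104.000 cm.

104 cm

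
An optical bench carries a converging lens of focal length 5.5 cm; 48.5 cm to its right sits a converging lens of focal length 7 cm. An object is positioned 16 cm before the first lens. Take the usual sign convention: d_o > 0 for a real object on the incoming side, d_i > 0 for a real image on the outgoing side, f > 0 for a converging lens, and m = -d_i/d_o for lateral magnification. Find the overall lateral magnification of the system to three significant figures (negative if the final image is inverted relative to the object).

0.111

Lens 1: 1/d_i1 = 1/f_1 - 1/d_o1 = 1/5.5 - 1/16 = 0.11932 cm^-1, so d_i1 = 8.381 cm.
m_1 = -(8.381)/16 = -0.5238.
That image sits 40.119 cm in front of the second lens, so d_o2 = 40.119 cm.
Lens 2: 1/d_i2 = 1/f_2 - 1/d_o2 = 1/7 - 1/(40.119) = 0.11793 cm^-1, so d_i2 = 8.480 cm.
m_2 = -(8.480)/(40.119) = -0.2114.
Overall magnification: m = m_1 m_2 = 0.1107.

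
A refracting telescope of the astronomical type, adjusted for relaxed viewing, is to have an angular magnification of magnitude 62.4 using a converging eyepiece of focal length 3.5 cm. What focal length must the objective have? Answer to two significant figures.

|M| = f_obj/|f_eye|, so f_obj = |M| x |f_eye| = 62.4 x 3.5 = 218.400 cm.

220 cm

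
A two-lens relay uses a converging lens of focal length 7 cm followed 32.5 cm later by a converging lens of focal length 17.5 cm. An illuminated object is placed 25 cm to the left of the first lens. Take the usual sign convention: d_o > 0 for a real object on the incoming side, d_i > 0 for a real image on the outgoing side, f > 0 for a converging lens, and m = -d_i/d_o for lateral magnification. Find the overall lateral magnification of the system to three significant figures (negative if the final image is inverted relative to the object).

Lens 1: 1/d_i1 = 1/f_1 - 1/d_o1 = 1/7 - 1/25 = 0.10286 cm^-1, so d_i1 = 9.722 cm.
m_1 = -(9.722)/25 = -0.3889.
Object distance for lens 2: d_o2 = 32.5 - 9.722 = 22.778 cm.
Lens 2: 1/d_i2 = 1/f_2 - 1/d_o2 = 1/17.5 - 1/(22.778) = 0.01324 cm^-1, so d_i2 = 75.526 cm.
m_2 = -(75.526)/(22.778) = -3.3158.
Overall magnification: m = m_1 m_2 = 1.2895.

1.29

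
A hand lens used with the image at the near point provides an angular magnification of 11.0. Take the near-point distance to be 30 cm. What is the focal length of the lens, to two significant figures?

For the image at the near point, M = 1 + D/f.
f = D/(M - 1) = 30/(11.0 - 1) = 3.000 cm.

3.0 cm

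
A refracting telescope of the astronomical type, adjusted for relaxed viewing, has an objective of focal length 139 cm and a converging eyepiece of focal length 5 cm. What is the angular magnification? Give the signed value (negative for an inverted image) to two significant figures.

M = -f_obj/f_eye = -139/(5) = -27.800.

-28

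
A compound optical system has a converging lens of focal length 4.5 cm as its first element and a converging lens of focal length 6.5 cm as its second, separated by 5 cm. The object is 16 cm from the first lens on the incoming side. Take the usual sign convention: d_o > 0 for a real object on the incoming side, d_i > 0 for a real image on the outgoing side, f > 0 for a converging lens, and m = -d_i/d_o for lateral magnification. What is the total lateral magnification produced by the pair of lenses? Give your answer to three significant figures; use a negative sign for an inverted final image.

-0.328

Applying the thin-lens equation to the first lens, 1/4.5 = 1/16 + 1/d_i1, which gives d_i1 = 6.261 cm.
Its lateral magnification is m_1 = -d_i1/d_o1 = -(6.261)/16 = -0.3913.
This image would form 6.261 cm past lens 1, i.e. 1.261 cm beyond lens 2, so it is a virtual object for lens 2: d_o2 = 5 - 6.261 = -1.261 cm.
Applying the thin-lens equation again with f_2 = 6.5 cm and d_o2 = -1.261 cm gives d_i2 = 1.056 cm.
m_2 = -(1.056)/(-1.261) = 0.8375.
Total m = m_1 x m_2 = (-0.3913)(0.8375) = -0.3277.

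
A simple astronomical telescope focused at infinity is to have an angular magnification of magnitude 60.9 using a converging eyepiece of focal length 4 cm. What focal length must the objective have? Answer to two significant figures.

240 cm

|M| = f_obj/|f_eye|, so f_obj = |M| x |f_eye| = 60.9 x 4 = 243.600 cm.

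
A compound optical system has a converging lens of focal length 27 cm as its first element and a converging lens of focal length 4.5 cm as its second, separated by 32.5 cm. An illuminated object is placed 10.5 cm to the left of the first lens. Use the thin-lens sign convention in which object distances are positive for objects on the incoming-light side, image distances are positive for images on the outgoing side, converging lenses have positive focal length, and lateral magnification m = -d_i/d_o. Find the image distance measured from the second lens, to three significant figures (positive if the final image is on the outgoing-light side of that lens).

4.95 cm

First lens: d_i1 = 1/(1/27 - 1/10.5) = -17.182 cm.
With d_i1 < 0 the first image is virtual and lies on the object side; the object distance for lens 2 is d_o2 = 32.5 - (-17.182) = 49.682 cm.
Second lens: d_i2 = 1/(1/4.5 - 1/(49.682)) = 4.948 cm.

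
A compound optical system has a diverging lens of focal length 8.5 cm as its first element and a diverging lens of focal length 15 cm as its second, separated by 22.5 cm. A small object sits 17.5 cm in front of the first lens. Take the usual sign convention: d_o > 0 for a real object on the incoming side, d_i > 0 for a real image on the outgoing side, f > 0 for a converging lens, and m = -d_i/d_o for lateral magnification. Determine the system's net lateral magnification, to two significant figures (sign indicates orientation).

Applying the thin-lens equation to the first lens, 1/(-8.5) = 1/17.5 + 1/d_i1, which gives d_i1 = -5.721 cm.
Its lateral magnification is m_1 = -d_i1/d_o1 = -(-5.721)/17.5 = 0.3269.
The intermediate image is virtual, 5.721 cm to the left of lens 1, so d_o2 = L - d_i1 = 22.5 - (-5.721) = 28.221 cm.
Applying the thin-lens equation again with f_2 = -15 cm and d_o2 = 28.221 cm gives d_i2 = -9.794 cm.
m_2 = -(-9.794)/(28.221) = 0.3471.
Overall magnification: m = m_1 m_2 = 0.1135.

0.11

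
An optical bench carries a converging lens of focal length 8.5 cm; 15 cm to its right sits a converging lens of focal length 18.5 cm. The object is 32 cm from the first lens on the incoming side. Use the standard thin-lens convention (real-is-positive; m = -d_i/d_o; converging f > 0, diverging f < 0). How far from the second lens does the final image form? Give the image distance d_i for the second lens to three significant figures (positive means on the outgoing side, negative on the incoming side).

Lens 1: 1/d_i1 = 1/f_1 - 1/d_o1 = 1/8.5 - 1/32 = 0.08640 cm^-1, so d_i1 = 11.574 cm.
Object distance for lens 2: d_o2 = 15 - 11.574 = 3.426 cm.
Lens 2: 1/d_i2 = 1/f_2 - 1/d_o2 = 1/18.5 - 1/(3.426) = -0.23787 cm^-1, so d_i2 = -4.204 cm.

-4.20 cm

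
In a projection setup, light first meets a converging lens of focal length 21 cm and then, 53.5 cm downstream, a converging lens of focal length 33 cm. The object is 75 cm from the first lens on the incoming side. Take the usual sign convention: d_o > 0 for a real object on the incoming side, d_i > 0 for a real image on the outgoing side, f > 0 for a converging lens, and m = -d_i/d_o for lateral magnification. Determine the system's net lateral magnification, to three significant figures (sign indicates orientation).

Lens 1: 1/d_i1 = 1/f_1 - 1/d_o1 = 1/21 - 1/75 = 0.03429 cm^-1, so d_i1 = 29.167 cm.
m_1 = -(29.167)/75 = -0.3889.
The intermediate image is 29.167 cm to the right of lens 1, so d_o2 = L - d_i1 = 53.5 - 29.167 = 24.333 cm.
Lens 2: 1/d_i2 = 1/f_2 - 1/d_o2 = 1/33 - 1/(24.333) = -0.01079 cm^-1, so d_i2 = -92.654 cm.
m_2 = -(-92.654)/(24.333) = 3.8077.
Overall magnification: m = m_1 m_2 = -1.4808.

-1.48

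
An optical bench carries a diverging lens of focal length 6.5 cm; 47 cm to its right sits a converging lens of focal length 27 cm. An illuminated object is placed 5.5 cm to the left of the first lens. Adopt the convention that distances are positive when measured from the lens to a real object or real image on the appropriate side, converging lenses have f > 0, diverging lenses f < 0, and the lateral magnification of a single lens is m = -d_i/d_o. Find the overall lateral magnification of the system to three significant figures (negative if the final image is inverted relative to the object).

Applying the thin-lens equation to the first lens, 1/(-6.5) = 1/5.5 + 1/d_i1, which gives d_i1 = -2.979 cm.
Its lateral magnification is m_1 = -d_i1/d_o1 = -(-2.979)/5.5 = 0.5417.
The intermediate image is virtual, 2.979 cm to the left of lens 1, so d_o2 = L - d_i1 = 47 - (-2.979) = 49.979 cm.
Applying the thin-lens equation again with f_2 = 27 cm and d_o2 = 49.979 cm gives d_i2 = 58.724 cm.
m_2 = -(58.724)/(49.979) = -1.1750.
Total m = m_1 x m_2 = (0.5417)(-1.1750) = -0.6364.

-0.636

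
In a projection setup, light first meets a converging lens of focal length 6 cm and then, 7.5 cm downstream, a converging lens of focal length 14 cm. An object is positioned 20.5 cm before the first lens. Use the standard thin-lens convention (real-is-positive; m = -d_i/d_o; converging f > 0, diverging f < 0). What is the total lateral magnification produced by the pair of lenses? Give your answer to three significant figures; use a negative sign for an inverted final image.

First lens: d_i1 = 1/(1/6 - 1/20.5) = 8.483 cm.
m_1 = -(8.483)/20.5 = -0.4138.
This image would form 8.483 cm past lens 1, i.e. 0.983 cm beyond lens 2, so it is a virtual object for lens 2: d_o2 = 7.5 - 8.483 = -0.983 cm.
Second lens: d_i2 = 1/(1/14 - 1/(-0.983)) = 0.918 cm.
m_2 = -(0.918)/(-0.983) = 0.9344.
Overall magnification: m = m_1 m_2 = -0.3867.

-0.387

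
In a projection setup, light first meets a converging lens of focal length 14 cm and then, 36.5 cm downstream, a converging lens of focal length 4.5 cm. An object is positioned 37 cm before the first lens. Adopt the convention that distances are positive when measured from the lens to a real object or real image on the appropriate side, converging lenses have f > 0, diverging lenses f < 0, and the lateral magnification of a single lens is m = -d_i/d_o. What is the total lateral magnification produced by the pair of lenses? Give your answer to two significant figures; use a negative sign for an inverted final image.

0.29

Lens 1: 1/d_i1 = 1/f_1 - 1/d_o1 = 1/14 - 1/37 = 0.04440 cm^-1, so d_i1 = 22.522 cm.
m_1 = -(22.522)/37 = -0.6087.
The intermediate image is 22.522 cm to the right of lens 1, so d_o2 = L - d_i1 = 36.5 - 22.522 = 13.978 cm.
Lens 2: 1/d_i2 = 1/f_2 - 1/d_o2 = 1/4.5 - 1/(13.978) = 0.15068 cm^-1, so d_i2 = 6.636 cm.
m_2 = -(6.636)/(13.978) = -0.4748.
Total m = m_1 x m_2 = (-0.6087)(-0.4748) = 0.2890.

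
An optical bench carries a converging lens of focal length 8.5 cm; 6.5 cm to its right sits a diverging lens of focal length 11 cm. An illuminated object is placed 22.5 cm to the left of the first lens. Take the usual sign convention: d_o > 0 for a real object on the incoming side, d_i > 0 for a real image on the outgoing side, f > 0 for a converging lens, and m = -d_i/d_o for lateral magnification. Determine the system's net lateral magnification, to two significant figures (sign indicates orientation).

-1.7

First lens: d_i1 = 1/(1/8.5 - 1/22.5) = 13.661 cm.
m_1 = -(13.661)/22.5 = -0.6071.
Since 13.661 cm > 6.5 cm, the first image lies past the second lens and serves as a virtual object: d_o2 = L - d_i1 = -7.161 cm.
Second lens: d_i2 = 1/(1/(-11) - 1/(-7.161)) = 20.516 cm.
m_2 = -(20.516)/(-7.161) = 2.8651.
Total m = m_1 x m_2 = (-0.6071)(2.8651) = -1.7395.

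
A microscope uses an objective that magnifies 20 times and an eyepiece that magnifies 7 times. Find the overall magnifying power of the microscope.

The overall magnification of a compound microscope is the product of the objective and eyepiece magnifications:
M = M_obj x M_eye = 20 x 7 = 140.

140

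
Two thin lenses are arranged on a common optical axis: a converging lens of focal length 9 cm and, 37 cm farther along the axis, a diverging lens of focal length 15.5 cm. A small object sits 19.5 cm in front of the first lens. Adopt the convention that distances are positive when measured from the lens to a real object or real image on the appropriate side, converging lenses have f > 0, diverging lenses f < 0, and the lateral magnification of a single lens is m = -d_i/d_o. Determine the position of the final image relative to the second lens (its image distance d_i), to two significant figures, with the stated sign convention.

First lens: d_i1 = 1/(1/9 - 1/19.5) = 16.714 cm.
The intermediate image is 16.714 cm to the right of lens 1, so d_o2 = L - d_i1 = 37 - 16.714 = 20.286 cm.
Second lens: d_i2 = 1/(1/(-15.5) - 1/(20.286)) = -8.786 cm.

-8.8 cm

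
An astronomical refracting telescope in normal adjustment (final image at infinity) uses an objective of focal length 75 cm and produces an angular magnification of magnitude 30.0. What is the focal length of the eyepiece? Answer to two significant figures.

|M| = f_obj/f_eye, so f_eye = f_obj/|M| = 75/30.0 = 2.500 cm.

2.5 cm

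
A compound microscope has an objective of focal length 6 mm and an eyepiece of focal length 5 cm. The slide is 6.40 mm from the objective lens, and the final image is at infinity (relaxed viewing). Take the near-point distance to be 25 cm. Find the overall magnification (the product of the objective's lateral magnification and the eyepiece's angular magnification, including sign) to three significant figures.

-75.0

Convert to cm: f_obj = 6 mm = 0.6 cm; d_o = 6.40 mm = 0.64 cm.
Objective: 1/d_i = 1/f_obj - 1/d_o = 1/0.6 - 1/0.64 = 0.10417 cm^-1, so d_i = 9.600 cm.
m_obj = -d_i/d_o = -9.600/0.64 = -15.000.
Eyepiece angular magnification (image at infinity): M_eye = D/f_e = 25/5 = 5.000.
Overall M = m_obj x M_eye = (-15.000)(5.000) = -75.00.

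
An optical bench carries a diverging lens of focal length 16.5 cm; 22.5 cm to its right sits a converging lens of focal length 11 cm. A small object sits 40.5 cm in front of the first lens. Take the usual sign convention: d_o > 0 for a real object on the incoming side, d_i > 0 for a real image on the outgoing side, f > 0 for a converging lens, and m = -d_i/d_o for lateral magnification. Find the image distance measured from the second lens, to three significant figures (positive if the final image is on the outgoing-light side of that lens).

16.2 cm

First lens: d_i1 = 1/(1/(-16.5) - 1/40.5) = -11.724 cm.
The intermediate image is virtual, 11.724 cm to the left of lens 1, so d_o2 = L - d_i1 = 22.5 - (-11.724) = 34.224 cm.
Second lens: d_i2 = 1/(1/11 - 1/(34.224)) = 16.210 cm.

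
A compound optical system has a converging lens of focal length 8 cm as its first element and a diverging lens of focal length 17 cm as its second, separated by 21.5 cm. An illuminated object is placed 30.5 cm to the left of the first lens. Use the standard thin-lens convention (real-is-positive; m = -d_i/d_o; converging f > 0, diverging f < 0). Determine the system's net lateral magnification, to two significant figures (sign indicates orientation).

-0.22

Lens 1: 1/d_i1 = 1/f_1 - 1/d_o1 = 1/8 - 1/30.5 = 0.09221 cm^-1, so d_i1 = 10.844 cm.
m_1 = -(10.844)/30.5 = -0.3556.
The intermediate image is 10.844 cm to the right of lens 1, so d_o2 = L - d_i1 = 21.5 - 10.844 = 10.656 cm.
Lens 2: 1/d_i2 = 1/f_2 - 1/d_o2 = 1/(-17) - 1/(10.656) = -0.15267 cm^-1, so d_i2 = -6.550 cm.
m_2 = -(-6.550)/(10.656) = 0.6147.
Total m = m_1 x m_2 = (-0.3556)(0.6147) = -0.2186.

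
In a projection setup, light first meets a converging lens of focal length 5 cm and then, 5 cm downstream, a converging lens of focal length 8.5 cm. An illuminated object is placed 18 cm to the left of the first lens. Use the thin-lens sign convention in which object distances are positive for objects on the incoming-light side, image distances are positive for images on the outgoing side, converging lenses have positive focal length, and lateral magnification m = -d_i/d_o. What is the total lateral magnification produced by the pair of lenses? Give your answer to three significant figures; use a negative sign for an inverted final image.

-0.314

First lens: d_i1 = 1/(1/5 - 1/18) = 6.923 cm.
m_1 = -(6.923)/18 = -0.3846.
Since 6.923 cm > 5 cm, the first image lies past the second lens and serves as a virtual object: d_o2 = L - d_i1 = -1.923 cm.
Second lens: d_i2 = 1/(1/8.5 - 1/(-1.923)) = 1.568 cm.
m_2 = -(1.568)/(-1.923) = 0.8155.
Total m = m_1 x m_2 = (-0.3846)(0.8155) = -0.3137.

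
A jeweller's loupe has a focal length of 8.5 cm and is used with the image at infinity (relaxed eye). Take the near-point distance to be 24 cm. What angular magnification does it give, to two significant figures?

2.8

M = D/f = 24/8.5 = 2.824.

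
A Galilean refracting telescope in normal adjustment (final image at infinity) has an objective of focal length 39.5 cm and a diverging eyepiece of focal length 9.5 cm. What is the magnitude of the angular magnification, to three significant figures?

|M| = f_obj/|f_eye| = 39.5/9.5 = 4.158.

4.16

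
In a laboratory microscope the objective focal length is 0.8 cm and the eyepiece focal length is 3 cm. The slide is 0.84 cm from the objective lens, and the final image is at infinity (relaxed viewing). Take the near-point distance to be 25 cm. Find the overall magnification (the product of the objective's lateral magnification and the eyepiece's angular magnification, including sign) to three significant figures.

-167

Objective: 1/d_i = 1/f_obj - 1/d_o = 1/0.8 - 1/0.84 = 0.05952 cm^-1, so d_i = 16.800 cm.
m_obj = -d_i/d_o = -16.800/0.84 = -20.000.
Eyepiece angular magnification (image at infinity): M_eye = D/f_e = 25/3 = 8.333.
Overall M = m_obj x M_eye = (-20.000)(8.333) = -166.67.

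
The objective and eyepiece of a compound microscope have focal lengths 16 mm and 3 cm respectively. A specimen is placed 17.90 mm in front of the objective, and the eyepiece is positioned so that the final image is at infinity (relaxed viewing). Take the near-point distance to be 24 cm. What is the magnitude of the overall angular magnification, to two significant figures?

67

Convert to cm: f_obj = 16 mm = 1.6 cm; d_o = 17.90 mm = 1.79 cm.
Objective: 1/d_i = 1/f_obj - 1/d_o = 1/1.6 - 1/1.79 = 0.06634 cm^-1, so d_i = 15.074 cm.
m_obj = -d_i/d_o = -15.074/1.79 = -8.421.
Eyepiece angular magnification (image at infinity): M_eye = D/f_e = 24/3 = 8.000.
Overall M = m_obj x M_eye = (-8.421)(8.000) = -67.37.
|M| = 67.37.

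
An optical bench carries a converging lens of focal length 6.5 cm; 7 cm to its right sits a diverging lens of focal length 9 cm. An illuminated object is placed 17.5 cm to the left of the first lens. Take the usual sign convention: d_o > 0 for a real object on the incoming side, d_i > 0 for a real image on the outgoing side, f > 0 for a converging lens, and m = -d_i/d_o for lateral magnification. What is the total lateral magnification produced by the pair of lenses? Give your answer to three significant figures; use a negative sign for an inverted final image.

-0.940

Applying the thin-lens equation to the first lens, 1/6.5 = 1/17.5 + 1/d_i1, which gives d_i1 = 10.341 cm.
Its lateral magnification is m_1 = -d_i1/d_o1 = -(10.341)/17.5 = -0.5909.
This image would form 10.341 cm past lens 1, i.e. 3.341 cm beyond lens 2, so it is a virtual object for lens 2: d_o2 = 7 - 10.341 = -3.341 cm.
Applying the thin-lens equation again with f_2 = -9 cm and d_o2 = -3.341 cm gives d_i2 = 5.313 cm.
m_2 = -(5.313)/(-3.341) = 1.5904.
The system's lateral magnification is m_1 m_2 = (-0.5909)(1.5904) = -0.9398.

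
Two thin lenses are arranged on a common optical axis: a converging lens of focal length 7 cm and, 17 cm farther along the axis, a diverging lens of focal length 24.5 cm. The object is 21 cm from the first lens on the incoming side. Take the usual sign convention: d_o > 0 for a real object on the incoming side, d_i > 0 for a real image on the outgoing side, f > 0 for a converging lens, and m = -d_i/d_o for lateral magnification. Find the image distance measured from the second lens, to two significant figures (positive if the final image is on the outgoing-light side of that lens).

-5.1 cm

Lens 1: 1/d_i1 = 1/f_1 - 1/d_o1 = 1/7 - 1/21 = 0.09524 cm^-1, so d_i1 = 10.500 cm.
That image sits 6.500 cm in front of the second lens, so d_o2 = 6.500 cm.
Lens 2: 1/d_i2 = 1/f_2 - 1/d_o2 = 1/(-24.5) - 1/(6.500) = -0.19466 cm^-1, so d_i2 = -5.137 cm.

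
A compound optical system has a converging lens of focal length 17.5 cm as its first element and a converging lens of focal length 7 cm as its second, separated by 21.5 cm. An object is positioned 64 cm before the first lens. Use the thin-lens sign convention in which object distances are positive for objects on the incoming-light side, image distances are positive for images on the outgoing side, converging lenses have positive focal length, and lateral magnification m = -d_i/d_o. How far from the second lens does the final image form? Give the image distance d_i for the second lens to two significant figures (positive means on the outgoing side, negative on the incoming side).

1.9 cm

First lens: d_i1 = 1/(1/17.5 - 1/64) = 24.086 cm.
Since 24.086 cm > 21.5 cm, the first image lies past the second lens and serves as a virtual object: d_o2 = L - d_i1 = -2.586 cm.
Second lens: d_i2 = 1/(1/7 - 1/(-2.586)) = 1.888 cm.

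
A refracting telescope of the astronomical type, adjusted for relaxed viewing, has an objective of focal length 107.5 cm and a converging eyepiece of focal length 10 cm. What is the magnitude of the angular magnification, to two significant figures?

|M| = f_obj/|f_eye| = 107.5/10 = 10.750.

11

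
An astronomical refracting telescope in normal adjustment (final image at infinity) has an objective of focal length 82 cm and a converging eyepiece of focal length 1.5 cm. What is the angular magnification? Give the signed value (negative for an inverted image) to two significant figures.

M = -f_obj/f_eye = -82/(1.5) = -54.667.

-55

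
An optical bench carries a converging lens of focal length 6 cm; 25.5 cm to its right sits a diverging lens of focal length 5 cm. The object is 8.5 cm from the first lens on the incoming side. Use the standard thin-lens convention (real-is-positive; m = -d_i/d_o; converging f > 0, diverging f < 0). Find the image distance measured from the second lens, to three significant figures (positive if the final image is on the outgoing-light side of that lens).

-2.52 cm

First lens: d_i1 = 1/(1/6 - 1/8.5) = 20.400 cm.
Object distance for lens 2: d_o2 = 25.5 - 20.400 = 5.100 cm.
Second lens: d_i2 = 1/(1/(-5) - 1/(5.100)) = -2.525 cm.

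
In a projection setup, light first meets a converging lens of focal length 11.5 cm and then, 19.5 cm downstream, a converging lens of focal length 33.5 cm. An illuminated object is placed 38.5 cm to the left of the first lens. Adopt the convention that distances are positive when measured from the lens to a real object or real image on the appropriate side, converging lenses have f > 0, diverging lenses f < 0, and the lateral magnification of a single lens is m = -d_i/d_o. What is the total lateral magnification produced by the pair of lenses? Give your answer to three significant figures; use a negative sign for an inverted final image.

Lens 1: 1/d_i1 = 1/f_1 - 1/d_o1 = 1/11.5 - 1/38.5 = 0.06098 cm^-1, so d_i1 = 16.398 cm.
m_1 = -(16.398)/38.5 = -0.4259.
The intermediate image is 16.398 cm to the right of lens 1, so d_o2 = L - d_i1 = 19.5 - 16.398 = 3.102 cm.
Lens 2: 1/d_i2 = 1/f_2 - 1/d_o2 = 1/33.5 - 1/(3.102) = -0.29254 cm^-1, so d_i2 = -3.418 cm.
m_2 = -(-3.418)/(3.102) = 1.1020.
Overall magnification: m = m_1 m_2 = -0.4694.

-0.469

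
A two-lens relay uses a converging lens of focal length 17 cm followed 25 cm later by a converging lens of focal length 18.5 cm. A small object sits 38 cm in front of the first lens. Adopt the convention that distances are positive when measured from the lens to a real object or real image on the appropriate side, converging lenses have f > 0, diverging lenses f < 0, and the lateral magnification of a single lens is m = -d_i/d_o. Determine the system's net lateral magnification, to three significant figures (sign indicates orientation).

First lens: d_i1 = 1/(1/17 - 1/38) = 30.762 cm.
m_1 = -(30.762)/38 = -0.8095.
Since 30.762 cm > 25 cm, the first image lies past the second lens and serves as a virtual object: d_o2 = L - d_i1 = -5.762 cm.
Second lens: d_i2 = 1/(1/18.5 - 1/(-5.762)) = 4.394 cm.
m_2 = -(4.394)/(-5.762) = 0.7625.
Total m = m_1 x m_2 = (-0.8095)(0.7625) = -0.6173.

-0.617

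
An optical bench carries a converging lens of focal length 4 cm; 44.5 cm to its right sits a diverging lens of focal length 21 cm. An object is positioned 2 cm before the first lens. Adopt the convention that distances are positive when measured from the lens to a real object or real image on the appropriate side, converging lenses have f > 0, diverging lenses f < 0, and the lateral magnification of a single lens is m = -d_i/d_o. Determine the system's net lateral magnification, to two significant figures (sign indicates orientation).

Lens 1: 1/d_i1 = 1/f_1 - 1/d_o1 = 1/4 - 1/2 = -0.25000 cm^-1, so d_i1 = -4.000 cm.
m_1 = -(-4.000)/2 = 2.0000.
The intermediate image is virtual, 4.000 cm to the left of lens 1, so d_o2 = L - d_i1 = 44.5 - (-4.000) = 48.500 cm.
Lens 2: 1/d_i2 = 1/f_2 - 1/d_o2 = 1/(-21) - 1/(48.500) = -0.06824 cm^-1, so d_i2 = -14.655 cm.
m_2 = -(-14.655)/(48.500) = 0.3022.
The system's lateral magnification is m_1 m_2 = (2.0000)(0.3022) = 0.6043.

0.60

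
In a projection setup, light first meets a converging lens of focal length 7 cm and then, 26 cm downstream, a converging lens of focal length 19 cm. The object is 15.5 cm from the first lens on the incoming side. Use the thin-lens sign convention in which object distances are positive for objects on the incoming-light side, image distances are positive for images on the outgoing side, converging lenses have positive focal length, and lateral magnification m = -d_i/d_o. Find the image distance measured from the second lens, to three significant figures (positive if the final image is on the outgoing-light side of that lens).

-43.6 cm

Lens 1: 1/d_i1 = 1/f_1 - 1/d_o1 = 1/7 - 1/15.5 = 0.07834 cm^-1, so d_i1 = 12.765 cm.
Object distance for lens 2: d_o2 = 26 - 12.765 = 13.235 cm.
Lens 2: 1/d_i2 = 1/f_2 - 1/d_o2 = 1/19 - 1/(13.235) = -0.02292 cm^-1, so d_i2 = -43.622 cm.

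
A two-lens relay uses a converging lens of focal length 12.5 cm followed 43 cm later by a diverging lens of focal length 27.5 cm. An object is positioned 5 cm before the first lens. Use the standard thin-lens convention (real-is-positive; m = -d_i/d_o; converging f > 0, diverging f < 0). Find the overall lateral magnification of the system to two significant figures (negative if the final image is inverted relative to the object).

0.58

Lens 1: 1/d_i1 = 1/f_1 - 1/d_o1 = 1/12.5 - 1/5 = -0.12000 cm^-1, so d_i1 = -8.333 cm.
m_1 = -(-8.333)/5 = 1.6667.
With d_i1 < 0 the first image is virtual and lies on the object side; the object distance for lens 2 is d_o2 = 43 - (-8.333) = 51.333 cm.
Lens 2: 1/d_i2 = 1/f_2 - 1/d_o2 = 1/(-27.5) - 1/(51.333) = -0.05584 cm^-1, so d_i2 = -17.907 cm.
m_2 = -(-17.907)/(51.333) = 0.3488.
The system's lateral magnification is m_1 m_2 = (1.6667)(0.3488) = 0.5814.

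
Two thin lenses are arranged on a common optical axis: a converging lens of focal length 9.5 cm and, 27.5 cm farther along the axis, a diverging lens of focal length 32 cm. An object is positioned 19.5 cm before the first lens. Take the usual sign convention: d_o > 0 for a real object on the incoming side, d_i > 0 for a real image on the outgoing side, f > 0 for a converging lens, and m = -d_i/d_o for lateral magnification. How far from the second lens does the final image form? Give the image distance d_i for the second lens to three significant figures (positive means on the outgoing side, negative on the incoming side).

First lens: d_i1 = 1/(1/9.5 - 1/19.5) = 18.525 cm.
The intermediate image is 18.525 cm to the right of lens 1, so d_o2 = L - d_i1 = 27.5 - 18.525 = 8.975 cm.
Second lens: d_i2 = 1/(1/(-32) - 1/(8.975)) = -7.009 cm.

-7.01 cm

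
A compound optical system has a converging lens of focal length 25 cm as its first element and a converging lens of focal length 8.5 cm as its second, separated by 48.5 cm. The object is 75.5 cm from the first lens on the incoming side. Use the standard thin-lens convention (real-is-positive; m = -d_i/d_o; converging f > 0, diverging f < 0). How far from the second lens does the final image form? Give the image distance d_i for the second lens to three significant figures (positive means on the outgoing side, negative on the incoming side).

36.0 cm

First lens: d_i1 = 1/(1/25 - 1/75.5) = 37.376 cm.
That image sits 11.124 cm in front of the second lens, so d_o2 = 11.124 cm.
Second lens: d_i2 = 1/(1/8.5 - 1/(11.124)) = 36.037 cm.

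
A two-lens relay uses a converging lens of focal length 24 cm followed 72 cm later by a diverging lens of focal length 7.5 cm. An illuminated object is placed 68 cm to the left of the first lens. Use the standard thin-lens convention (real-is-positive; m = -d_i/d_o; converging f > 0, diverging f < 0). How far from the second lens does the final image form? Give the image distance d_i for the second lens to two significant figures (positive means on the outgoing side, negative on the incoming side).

Applying the thin-lens equation to the first lens, 1/24 = 1/68 + 1/d_i1, which gives d_i1 = 37.091 cm.
Object distance for lens 2: d_o2 = 72 - 37.091 = 34.909 cm.
Applying the thin-lens equation again with f_2 = -7.5 cm and d_o2 = 34.909 cm gives d_i2 = -6.174 cm.

-6.2 cm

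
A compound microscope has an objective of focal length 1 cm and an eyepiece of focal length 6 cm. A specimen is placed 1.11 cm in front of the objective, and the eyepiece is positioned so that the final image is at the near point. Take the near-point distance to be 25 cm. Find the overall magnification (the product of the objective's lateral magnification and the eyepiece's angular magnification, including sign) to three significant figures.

Objective: 1/d_i = 1/f_obj - 1/d_o = 1/1 - 1/1.11 = 0.09910 cm^-1, so d_i = 10.091 cm.
m_obj = -d_i/d_o = -10.091/1.11 = -9.091.
Eyepiece angular magnification (image at near point): M_eye = 1 + D/f_e = 1 + 25/6 = 5.167.
Overall M = m_obj x M_eye = (-9.091)(5.167) = -46.97.

-47.0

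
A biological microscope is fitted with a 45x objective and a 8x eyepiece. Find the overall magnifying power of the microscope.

360

The overall magnification of a compound microscope is the product of the objective and eyepiece magnifications:
M = M_obj x M_eye = 45 x 8 = 360.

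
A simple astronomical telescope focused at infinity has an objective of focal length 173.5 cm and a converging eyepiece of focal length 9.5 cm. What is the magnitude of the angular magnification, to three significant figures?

|M| = f_obj/|f_eye| = 173.5/9.5 = 18.263.

18.3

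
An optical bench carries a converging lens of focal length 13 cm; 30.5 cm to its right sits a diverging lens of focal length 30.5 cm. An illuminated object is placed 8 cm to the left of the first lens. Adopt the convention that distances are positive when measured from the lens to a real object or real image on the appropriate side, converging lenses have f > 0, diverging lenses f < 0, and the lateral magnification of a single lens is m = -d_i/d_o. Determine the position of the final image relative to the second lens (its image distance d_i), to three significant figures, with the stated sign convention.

-19.1 cm

Applying the thin-lens equation to the first lens, 1/13 = 1/8 + 1/d_i1, which gives d_i1 = -20.800 cm.
With d_i1 < 0 the first image is virtual and lies on the object side; the object distance for lens 2 is d_o2 = 30.5 - (-20.800) = 51.300 cm.
Applying the thin-lens equation again with f_2 = -30.5 cm and d_o2 = 51.300 cm gives d_i2 = -19.128 cm.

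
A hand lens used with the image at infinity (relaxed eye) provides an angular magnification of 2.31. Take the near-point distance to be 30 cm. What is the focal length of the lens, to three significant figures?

13.0 cm

For the image at infinity, M = D/f.
f = D/M = 30/2.31 = 12.987 cm.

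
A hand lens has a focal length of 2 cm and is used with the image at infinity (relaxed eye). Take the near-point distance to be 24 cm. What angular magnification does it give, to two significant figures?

M = D/f = 24/2 = 12.000.

12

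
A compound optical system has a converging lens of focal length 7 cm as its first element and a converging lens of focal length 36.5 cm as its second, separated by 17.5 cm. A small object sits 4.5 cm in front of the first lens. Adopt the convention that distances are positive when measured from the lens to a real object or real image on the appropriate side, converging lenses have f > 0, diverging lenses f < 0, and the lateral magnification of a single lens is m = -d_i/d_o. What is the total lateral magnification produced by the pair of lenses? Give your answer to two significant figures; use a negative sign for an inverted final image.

16

Lens 1: 1/d_i1 = 1/f_1 - 1/d_o1 = 1/7 - 1/4.5 = -0.07937 cm^-1, so d_i1 = -12.600 cm.
m_1 = -(-12.600)/4.5 = 2.8000.
With d_i1 < 0 the first image is virtual and lies on the object side; the object distance for lens 2 is d_o2 = 17.5 - (-12.600) = 30.100 cm.
Lens 2: 1/d_i2 = 1/f_2 - 1/d_o2 = 1/36.5 - 1/(30.100) = -0.00583 cm^-1, so d_i2 = -171.664 cm.
m_2 = -(-171.664)/(30.100) = 5.7031.
Overall magnification: m = m_1 m_2 = 15.9688.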